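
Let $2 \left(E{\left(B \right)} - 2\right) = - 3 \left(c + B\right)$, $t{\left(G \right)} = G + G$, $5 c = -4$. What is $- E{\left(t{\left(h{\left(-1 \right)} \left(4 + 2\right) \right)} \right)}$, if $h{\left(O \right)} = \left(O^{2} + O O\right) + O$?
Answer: $\frac{74}{5} \approx 14.8$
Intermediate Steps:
$h{\left(O \right)} = O + 2 O^{2}$ ($h{\left(O \right)} = \left(O^{2} + O^{2}\right) + O = 2 O^{2} + O = O + 2 O^{2}$)
$c = - \frac{4}{5}$ ($c = \frac{1}{5} \left(-4\right) = - \frac{4}{5} \approx -0.8$)
$t{\left(G \right)} = 2 G$
$E{\left(B \right)} = \frac{16}{5} - \frac{3 B}{2}$ ($E{\left(B \right)} = 2 + \frac{\left(-3\right) \left(- \frac{4}{5} + B\right)}{2} = 2 + \frac{\frac{12}{5} - 3 B}{2} = 2 - \left(- \frac{6}{5} + \frac{3 B}{2}\right) = \frac{16}{5} - \frac{3 B}{2}$)
$- E{\left(t{\left(h{\left(-1 \right)} \left(4 + 2\right) \right)} \right)} = - (\frac{16}{5} - \frac{3 \cdot 2 - (1 + 2 \left(-1\right)) \left(4 + 2\right)}{2}) = - (\frac{16}{5} - \frac{3 \cdot 2 - (1 - 2) 6}{2}) = - (\frac{16}{5} - \frac{3 \cdot 2 \left(-1\right) \left(-1\right) 6}{2}) = - (\frac{16}{5} - \frac{3 \cdot 2 \cdot 1 \cdot 6}{2}) = - (\frac{16}{5} - \frac{3 \cdot 2 \cdot 6}{2}) = - (\frac{16}{5} - 18) = \left(-1\right) \left(- \frac{74}{5}\right) = \frac{74}{5}$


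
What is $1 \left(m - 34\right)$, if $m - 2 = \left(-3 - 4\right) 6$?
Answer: $-74$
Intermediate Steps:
$m = -40$ ($m = 2 + \left(-3 - 4\right) 6 = 2 - 42 = -40$)
$1 \left(m - 34\right) = 1 \left(-40 - 34\right) = 1 \left(-74\right) = -74$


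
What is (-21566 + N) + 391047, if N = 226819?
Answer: 596300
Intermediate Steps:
(-21566 + N) + 391047 = (-21566 + 226819) + 391047 = 205253 + 391047 = 596300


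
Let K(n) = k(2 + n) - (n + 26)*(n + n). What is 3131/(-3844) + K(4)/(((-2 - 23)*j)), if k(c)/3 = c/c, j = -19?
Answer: -77363/58900 ≈ -1.3135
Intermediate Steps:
k(c) = 3 (k(c) = 3*(c/c) = 3*1 = 3)
K(n) = 3 - 2*n*(26 + n) (K(n) = 3 - (n + 26)*(n + n) = 3 - (26 + n)*2*n = 3 - 2*n*(26 + n))
3131/(-3844) + K(4)/(((-2 - 23)*j)) = 3131/(-3844) + (3 - 52*4 - 2*4²)/(((-2 - 23)*(-19))) = 3131*(-1/3844) + (3 - 208 - 2*16)/((-25*(-19))) = -101/124 + (3 - 208 - 32)/475 = -101/124 - 237*1/475 = -101/124 - 237/475 = -77363/58900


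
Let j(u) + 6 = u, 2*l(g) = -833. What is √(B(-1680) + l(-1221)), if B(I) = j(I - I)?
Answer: 13*I*√10/2 ≈ 20.555*I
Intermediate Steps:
l(g) = -833/2 (l(g) = (½)*(-833) = -833/2)
j(u) = -6 + u
B(I) = -6 (B(I) = -6 + (I - I) = -6 + 0 = -6)
√(B(-1680) + l(-1221)) = √(-6 - 833/2) = √(-845/2) = 13*I*√10/2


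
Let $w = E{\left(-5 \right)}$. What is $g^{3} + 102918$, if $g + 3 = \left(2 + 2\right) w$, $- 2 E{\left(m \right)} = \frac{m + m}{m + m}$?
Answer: $102793$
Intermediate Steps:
$E{\left(m \right)} = - \frac{1}{2}$ ($E{\left(m \right)} = - \frac{\left(m + m\right) \frac{1}{m + m}}{2} = - \frac{2 m \frac{1}{2 m}}{2} = \left(- \frac{1}{2}\right) 1 = - \frac{1}{2}$)
$w = - \frac{1}{2} \approx -0.5$
$g = -5$ ($g = -3 + \left(2 + 2\right) \left(- \frac{1}{2}\right) = -3 + 4 \left(- \frac{1}{2}\right) = -3 - 2 = -5$)
$g^{3} + 102918 = \left(-5\right)^{3} + 102918 = -125 + 102918 = 102793$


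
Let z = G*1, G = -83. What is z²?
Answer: 6889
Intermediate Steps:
z = -83 (z = -83*1 = -83)
z² = (-83)² = 6889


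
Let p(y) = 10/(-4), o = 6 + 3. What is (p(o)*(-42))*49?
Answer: 5145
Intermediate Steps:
o = 9
p(y) = -5/2 (p(y) = 10*(-1/4) = -5/2)
(p(o)*(-42))*49 = -5/2*(-42)*49 = 105*49 = 5145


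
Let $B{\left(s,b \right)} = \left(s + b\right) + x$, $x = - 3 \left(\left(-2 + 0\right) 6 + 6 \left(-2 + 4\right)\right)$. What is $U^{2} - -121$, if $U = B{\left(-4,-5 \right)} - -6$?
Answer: $130$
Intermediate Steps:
$x = 0$ ($x = - 3 \left(\left(-2\right) 6 + 6 \cdot 2\right) = - 3 \left(-12 + 12\right) = \left(-3\right) 0 = 0$)
$B{\left(s,b \right)} = b + s$ ($B{\left(s,b \right)} = \left(s + b\right) + 0 = \left(b + s\right) + 0 = b + s$)
$U = -3$ ($U = \left(-5 - 4\right) - -6 = -9 + 6 = -3$)
$U^{2} - -121 = \left(-3\right)^{2} - -121 = 9 + 121 = 130$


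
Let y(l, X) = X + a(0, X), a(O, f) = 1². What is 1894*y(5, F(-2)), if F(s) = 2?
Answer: 5682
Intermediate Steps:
a(O, f) = 1
y(l, X) = 1 + X (y(l, X) = X + 1 = 1 + X)
1894*y(5, F(-2)) = 1894*(1 + 2) = 1894*3 = 5682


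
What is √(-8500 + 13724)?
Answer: 2*√1306 ≈ 72.277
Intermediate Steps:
√(-8500 + 13724) = √5224 = 2*√1306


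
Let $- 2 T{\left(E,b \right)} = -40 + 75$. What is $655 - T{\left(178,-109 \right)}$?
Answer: $\frac{1345}{2} \approx 672.5$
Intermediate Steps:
$T{\left(E,b \right)} = - \frac{35}{2}$ ($T{\left(E,b \right)} = - \frac{-40 + 75}{2} = \left(- \frac{1}{2}\right) 35 = - \frac{35}{2}$)
$655 - T{\left(178,-109 \right)} = 655 - - \frac{35}{2} = 655 + \frac{35}{2} = \frac{1345}{2}$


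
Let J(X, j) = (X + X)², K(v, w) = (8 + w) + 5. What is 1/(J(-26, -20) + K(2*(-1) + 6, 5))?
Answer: 1/2722 ≈ 0.00036738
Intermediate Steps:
K(v, w) = 13 + w
J(X, j) = 4*X² (J(X, j) = (2*X)² = 4*X²)
1/(J(-26, -20) + K(2*(-1) + 6, 5)) = 1/(4*(-26)² + (13 + 5)) = 1/(4*676 + 18) = 1/(2704 + 18) = 1/2722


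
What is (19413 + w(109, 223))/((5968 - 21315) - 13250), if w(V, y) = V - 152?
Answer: -19370/28597 ≈ -0.67734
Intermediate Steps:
w(V, y) = -152 + V
(19413 + w(109, 223))/((5968 - 21315) - 13250) = (19413 + (-152 + 109))/((5968 - 21315) - 13250) = (19413 - 43)/(-15347 - 13250) = 19370/(-28597) = 19370*(-1/28597) = -19370/28597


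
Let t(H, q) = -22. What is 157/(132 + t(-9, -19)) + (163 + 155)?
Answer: 35137/110 ≈ 319.43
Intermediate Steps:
157/(132 + t(-9, -19)) + (163 + 155) = 157/(132 - 22) + (163 + 155) = 157/110 + 318 = 35137/110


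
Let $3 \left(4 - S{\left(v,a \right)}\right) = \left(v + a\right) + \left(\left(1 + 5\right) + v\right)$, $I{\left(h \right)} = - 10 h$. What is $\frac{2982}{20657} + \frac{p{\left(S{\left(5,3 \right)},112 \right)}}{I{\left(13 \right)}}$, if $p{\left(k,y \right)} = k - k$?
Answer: $\frac{426}{2951} \approx 0.14436$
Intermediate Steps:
$S{\left(v,a \right)} = 2 - \frac{2 v}{3} - \frac{a}{3}$ ($S{\left(v,a \right)} = 4 - \frac{\left(v + a\right) + \left(\left(1 + 5\right) + v\right)}{3} = 4 - \frac{\left(a + v\right) + \left(6 + v\right)}{3} = 4 - \frac{6 + a + 2 v}{3} = 4 - \left(2 + \frac{a}{3} + \frac{2 v}{3}\right) = 2 - \frac{2 v}{3} - \frac{a}{3}$)
$p{\left(k,y \right)} = 0$
$\frac{2982}{20657} + \frac{p{\left(S{\left(5,3 \right)},112 \right)}}{I{\left(13 \right)}} = \frac{2982}{20657} + \frac{0}{\left(-10\right) 13} = 2982 \cdot \frac{1}{20657} + \frac{0}{-130} = \frac{426}{2951} + 0 \left(- \frac{1}{130}\right) = \frac{426}{2951} + 0 = \frac{426}{2951}$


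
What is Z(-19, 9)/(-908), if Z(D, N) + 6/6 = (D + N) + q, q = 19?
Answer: -2/227 ≈ -0.0088106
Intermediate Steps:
Z(D, N) = 18 + D + N (Z(D, N) = -1 + ((D + N) + 19) = -1 + (19 + D + N) = 18 + D + N)
Z(-19, 9)/(-908) = (18 - 19 + 9)/(-908) = 8*(-1/908) = -2/227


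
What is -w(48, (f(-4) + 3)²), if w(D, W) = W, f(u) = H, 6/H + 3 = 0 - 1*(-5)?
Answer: -36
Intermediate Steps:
H = 3 (H = 6/(-3 + (0 - 1*(-5))) = 6/(-3 + (0 + 5)) = 6/(-3 + 5) = 6/2 = 6*(½) = 3)
f(u) = 3
-w(48, (f(-4) + 3)²) = -(3 + 3)² = -1*6² = -1*36 = -36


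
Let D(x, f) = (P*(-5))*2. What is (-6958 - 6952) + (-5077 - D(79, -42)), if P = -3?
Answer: -19017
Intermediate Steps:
D(x, f) = 30 (D(x, f) = -3*(-5)*2 = 15*2 = 30)
(-6958 - 6952) + (-5077 - D(79, -42)) = (-6958 - 6952) + (-5077 - 1*30) = -13910 + (-5077 - 30) = -13910 - 5107 = -19017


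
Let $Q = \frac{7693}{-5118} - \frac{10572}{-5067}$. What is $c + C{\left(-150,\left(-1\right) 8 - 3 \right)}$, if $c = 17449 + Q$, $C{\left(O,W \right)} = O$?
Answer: $\frac{49847607551}{2881434} \approx 17300.0$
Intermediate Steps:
$Q = \frac{1680785}{2881434}$ ($Q = 7693 \left(- \frac{1}{5118}\right) - - \frac{3524}{1689} = - \frac{7693}{5118} + \frac{3524}{1689} = \frac{1680785}{2881434} \approx 0.58332$)
$c = \frac{50279822651}{2881434}$ ($c = 17449 + \frac{1680785}{2881434} = \frac{50279822651}{2881434} \approx 17450.0$)
$c + C{\left(-150,\left(-1\right) 8 - 3 \right)} = \frac{50279822651}{2881434} - 150 = \frac{49847607551}{2881434}$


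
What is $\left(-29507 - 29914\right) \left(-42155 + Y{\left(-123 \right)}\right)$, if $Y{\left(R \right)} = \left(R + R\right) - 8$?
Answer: $2519985189$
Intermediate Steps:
$Y{\left(R \right)} = -8 + 2 R$ ($Y{\left(R \right)} = 2 R - 8 = -8 + 2 R$)
$\left(-29507 - 29914\right) \left(-42155 + Y{\left(-123 \right)}\right) = \left(-29507 - 29914\right) \left(-42155 + \left(-8 + 2 \left(-123\right)\right)\right) = - 59421 \left(-42155 - 254\right) = \left(-59421\right) \left(-42409\right) = 2519985189$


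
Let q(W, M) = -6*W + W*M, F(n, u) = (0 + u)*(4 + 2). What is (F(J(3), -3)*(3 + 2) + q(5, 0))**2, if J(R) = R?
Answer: 14400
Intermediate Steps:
F(n, u) = 6*u (F(n, u) = u*6 = 6*u)
q(W, M) = -6*W + M*W
(F(J(3), -3)*(3 + 2) + q(5, 0))**2 = ((6*(-3))*(3 + 2) + 5*(-6 + 0))**2 = (-18*5 + 5*(-6))**2 = (-90 - 30)**2 = (-120)**2 = 14400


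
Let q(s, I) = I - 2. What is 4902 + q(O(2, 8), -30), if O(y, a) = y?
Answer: 4870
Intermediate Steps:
q(s, I) = -2 + I
4902 + q(O(2, 8), -30) = 4902 + (-2 - 30) = 4902 - 32 = 4870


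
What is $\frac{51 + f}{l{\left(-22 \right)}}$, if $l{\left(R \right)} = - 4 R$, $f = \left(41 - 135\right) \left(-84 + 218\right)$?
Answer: $- \frac{12545}{88} \approx -142.56$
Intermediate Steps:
$f = -12596$ ($f = \left(-94\right) 134 = -12596$)
$\frac{51 + f}{l{\left(-22 \right)}} = \frac{51 - 12596}{\left(-4\right) \left(-22\right)} = - \frac{12545}{88}$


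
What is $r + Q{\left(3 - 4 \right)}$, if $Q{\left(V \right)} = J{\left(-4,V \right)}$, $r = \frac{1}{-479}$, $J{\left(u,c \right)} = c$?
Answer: $- \frac{480}{479} \approx -1.0021$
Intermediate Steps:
$r = - \frac{1}{479} \approx -0.0020877$
$Q{\left(V \right)} = V$
$r + Q{\left(3 - 4 \right)} = - \frac{1}{479} + \left(3 - 4\right) = - \frac{1}{479} - 1 = - \frac{480}{479}$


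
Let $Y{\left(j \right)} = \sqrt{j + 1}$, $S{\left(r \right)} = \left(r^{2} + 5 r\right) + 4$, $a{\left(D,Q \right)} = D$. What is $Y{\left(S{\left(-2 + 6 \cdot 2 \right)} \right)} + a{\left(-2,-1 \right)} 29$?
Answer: $-58 + \sqrt{155} \approx -45.55$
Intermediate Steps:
$S{\left(r \right)} = 4 + r^{2} + 5 r$
$Y{\left(j \right)} = \sqrt{1 + j}$
$Y{\left(S{\left(-2 + 6 \cdot 2 \right)} \right)} + a{\left(-2,-1 \right)} 29 = \sqrt{1 + \left(4 + \left(-2 + 6 \cdot 2\right)^{2} + 5 \left(-2 + 6 \cdot 2\right)\right)} - 58 = \sqrt{1 + \left(4 + \left(-2 + 12\right)^{2} + 5 \left(-2 + 12\right)\right)} - 58 = \sqrt{1 + \left(4 + 10^{2} + 5 \cdot 10\right)} - 58 = \sqrt{1 + \left(4 + 100 + 50\right)} - 58 = \sqrt{1 + 154} - 58 = \sqrt{155} - 58 = -58 + \sqrt{155}$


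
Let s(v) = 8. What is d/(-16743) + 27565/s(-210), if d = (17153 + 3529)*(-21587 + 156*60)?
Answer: 828183769/44648 ≈ 18549.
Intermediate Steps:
d = -252878814 (d = 20682*(-21587 + 9360) = 20682*(-12227) = -252878814)
d/(-16743) + 27565/s(-210) = -252878814/(-16743) + 27565/8 = -252878814*(-1/16743) + 27565*(1/8) = 84292938/5581 + 27565/8 = 828183769/44648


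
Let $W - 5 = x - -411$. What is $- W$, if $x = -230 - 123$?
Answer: $-63$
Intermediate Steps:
$x = -353$ ($x = -230 - 123 = -353$)
$W = 63$ ($W = 5 - -58 = 5 + \left(-353 + 411\right) = 5 + 58 = 63$)
$- W = \left(-1\right) 63 = -63$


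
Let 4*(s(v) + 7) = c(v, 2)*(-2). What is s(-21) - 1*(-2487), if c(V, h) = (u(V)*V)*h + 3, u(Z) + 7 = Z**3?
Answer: -384299/2 ≈ -1.9215e+5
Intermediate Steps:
u(Z) = -7 + Z**3
c(V, h) = 3 + V*h*(-7 + V**3) (c(V, h) = ((-7 + V**3)*V)*h + 3 = (V*(-7 + V**3))*h + 3 = V*h*(-7 + V**3) + 3 = 3 + V*h*(-7 + V**3))
s(v) = -17/2 - v*(-7 + v**3) (s(v) = -7 + ((3 + v*2*(-7 + v**3))*(-2))/4 = -7 + ((3 + 2*v*(-7 + v**3))*(-2))/4 = -7 + (-6 - 4*v*(-7 + v**3))/4 = -7 + (-3/2 - v*(-7 + v**3)) = -17/2 - v*(-7 + v**3))
s(-21) - 1*(-2487) = (-17/2 - 1*(-21)**4 + 7*(-21)) - 1*(-2487) = (-17/2 - 1*194481 - 147) + 2487 = (-17/2 - 194481 - 147) + 2487 = -389273/2 + 2487 = -384299/2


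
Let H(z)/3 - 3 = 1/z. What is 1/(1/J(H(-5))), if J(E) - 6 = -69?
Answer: -63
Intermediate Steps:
H(z) = 9 + 3/z (H(z) = 9 + 3*(1/z) = 9 + 3/z)
J(E) = -63 (J(E) = 6 - 69 = -63)
1/(1/J(H(-5))) = 1/(1/(-63)) = 1/(-1/63) = -63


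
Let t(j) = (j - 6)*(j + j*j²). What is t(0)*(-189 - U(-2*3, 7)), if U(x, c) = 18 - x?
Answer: 0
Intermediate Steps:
t(j) = (-6 + j)*(j + j³)
t(0)*(-189 - U(-2*3, 7)) = (0*(-6 + 0 + 0³ - 6*0²))*(-189 - (18 - (-2)*3)) = (0*(-6 + 0 + 0 - 6*0))*(-189 - (18 - 1*(-6))) = (0*(-6 + 0 + 0 + 0))*(-189 - (18 + 6)) = (0*(-6))*(-189 - 1*24) = 0*(-189 - 24) = 0*(-213) = 0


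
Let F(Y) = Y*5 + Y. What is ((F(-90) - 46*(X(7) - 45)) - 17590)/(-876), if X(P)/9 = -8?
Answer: 3187/219 ≈ 14.553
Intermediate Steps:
F(Y) = 6*Y (F(Y) = 5*Y + Y = 6*Y)
X(P) = -72 (X(P) = 9*(-8) = -72)
((F(-90) - 46*(X(7) - 45)) - 17590)/(-876) = ((6*(-90) - 46*(-72 - 45)) - 17590)/(-876) = ((-540 - 46*(-117)) - 17590)*(-1/876) = ((-540 + 5382) - 17590)*(-1/876) = (4842 - 17590)*(-1/876) = -12748*(-1/876) = 3187/219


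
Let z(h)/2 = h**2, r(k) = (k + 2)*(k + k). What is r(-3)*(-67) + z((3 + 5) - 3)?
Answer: -352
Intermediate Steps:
r(k) = 2*k*(2 + k) (r(k) = (2 + k)*(2*k) = 2*k*(2 + k))
z(h) = 2*h**2
r(-3)*(-67) + z((3 + 5) - 3) = (2*(-3)*(2 - 3))*(-67) + 2*((3 + 5) - 3)**2 = (2*(-3)*(-1))*(-67) + 2*(8 - 3)**2 = 6*(-67) + 2*5**2 = -402 + 2*25 = -402 + 50 = -352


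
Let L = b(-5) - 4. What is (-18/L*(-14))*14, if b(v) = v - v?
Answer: -882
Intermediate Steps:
b(v) = 0
L = -4 (L = 0 - 4 = -4)
(-18/L*(-14))*14 = (-18/(-4)*(-14))*14 = (-18*(-¼)*(-14))*14 = ((9/2)*(-14))*14 = -63*14 = -882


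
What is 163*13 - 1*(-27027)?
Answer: 29146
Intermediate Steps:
163*13 - 1*(-27027) = 2119 + 27027 = 29146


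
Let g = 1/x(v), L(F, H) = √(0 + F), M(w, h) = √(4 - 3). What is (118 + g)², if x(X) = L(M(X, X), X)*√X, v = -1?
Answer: (118 - I)² ≈ 13923.0 - 236.0*I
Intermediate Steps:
M(w, h) = 1 (M(w, h) = √1 = 1)
L(F, H) = √F
x(X) = √X (x(X) = √1*√X = 1*√X = √X)
g = -I (g = 1/(√(-1)) = 1/I = -I ≈ -1.0*I)
(118 + g)² = (118 - I)²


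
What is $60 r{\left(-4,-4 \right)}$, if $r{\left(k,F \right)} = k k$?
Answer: $960$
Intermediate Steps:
$r{\left(k,F \right)} = k^{2}$
$60 r{\left(-4,-4 \right)} = 60 \left(-4\right)^{2} = 60 \cdot 16 = 960$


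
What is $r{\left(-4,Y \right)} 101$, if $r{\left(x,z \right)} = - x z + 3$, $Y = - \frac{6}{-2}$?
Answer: $1515$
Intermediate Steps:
$Y = 3$ ($Y = \left(-6\right) \left(- \frac{1}{2}\right) = 3$)
$r{\left(x,z \right)} = 3 - x z$ ($r{\left(x,z \right)} = - x z + 3 = 3 - x z$)
$r{\left(-4,Y \right)} 101 = \left(3 - \left(-4\right) 3\right) 101 = \left(3 + 12\right) 101 = 15 \cdot 101 = 1515$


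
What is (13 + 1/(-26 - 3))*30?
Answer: 11280/29 ≈ 388.97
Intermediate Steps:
(13 + 1/(-26 - 3))*30 = (13 + 1/(-29))*30 = (13 - 1/29)*30 = (376/29)*30 = 11280/29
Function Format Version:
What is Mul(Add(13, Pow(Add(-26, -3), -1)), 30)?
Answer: Rational(11280, 29) ≈ 388.97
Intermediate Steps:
Mul(Add(13, Pow(Add(-26, -3), -1)), 30) = Mul(Add(13, Pow(-29, -1)), 30) = Mul(Add(13, Rational(-1, 29)), 30) = Mul(Rational(376, 29), 30) = Rational(11280, 29)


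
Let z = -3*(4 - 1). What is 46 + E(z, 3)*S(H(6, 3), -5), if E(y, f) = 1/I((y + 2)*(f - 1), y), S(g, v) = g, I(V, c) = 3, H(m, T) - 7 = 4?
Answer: 149/3 ≈ 49.667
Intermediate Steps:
H(m, T) = 11 (H(m, T) = 7 + 4 = 11)
z = -9 (z = -3*3 = -9)
E(y, f) = ⅓ (E(y, f) = 1/3 = ⅓)
46 + E(z, 3)*S(H(6, 3), -5) = 46 + (⅓)*11 = 46 + 11/3 = 149/3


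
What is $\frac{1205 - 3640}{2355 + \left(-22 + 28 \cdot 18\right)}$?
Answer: $- \frac{2435}{2837} \approx -0.8583$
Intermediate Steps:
$\frac{1205 - 3640}{2355 + \left(-22 + 28 \cdot 18\right)} = - \frac{2435}{2355 + \left(-22 + 504\right)} = - \frac{2435}{2355 + 482} = - \frac{2435}{2837}$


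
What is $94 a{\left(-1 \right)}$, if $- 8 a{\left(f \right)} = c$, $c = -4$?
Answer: $47$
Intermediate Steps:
$a{\left(f \right)} = \frac{1}{2}$ ($a{\left(f \right)} = \left(- \frac{1}{8}\right) \left(-4\right) = \frac{1}{2}$)
$94 a{\left(-1 \right)} = 94 \cdot \frac{1}{2} = 47$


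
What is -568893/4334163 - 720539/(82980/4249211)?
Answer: -4423334438862705989/119882948580 ≈ -3.6897e+7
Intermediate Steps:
-568893/4334163 - 720539/(82980/4249211) = -568893*1/4334163 - 720539/(82980*(1/4249211)) = -189631/1444721 - 720539/82980/4249211 = -189631/1444721 - 720539*4249211/82980 = -189631/1444721 - 3061722244729/82980 = -4423334438862705989/119882948580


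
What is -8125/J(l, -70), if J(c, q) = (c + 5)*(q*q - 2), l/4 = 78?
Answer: -8125/1552666 ≈ -0.0052329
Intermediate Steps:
l = 312 (l = 4*78 = 312)
J(c, q) = (-2 + q²)*(5 + c) (J(c, q) = (5 + c)*(q² - 2) = (5 + c)*(-2 + q²) = (-2 + q²)*(5 + c))
-8125/J(l, -70) = -8125/(-10 - 2*312 + 5*(-70)² + 312*(-70)²) = -8125/(-10 - 624 + 5*4900 + 312*4900) = -8125/(-10 - 624 + 24500 + 1528800) = -8125/1552666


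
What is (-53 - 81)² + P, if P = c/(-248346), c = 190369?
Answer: 4459110407/248346 ≈ 17955.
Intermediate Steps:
P = -190369/248346 (P = 190369/(-248346) = 190369*(-1/248346) = -190369/248346 ≈ -0.76655)
(-53 - 81)² + P = (-53 - 81)² - 190369/248346 = (-134)² - 190369/248346 = 17956 - 190369/248346 = 4459110407/248346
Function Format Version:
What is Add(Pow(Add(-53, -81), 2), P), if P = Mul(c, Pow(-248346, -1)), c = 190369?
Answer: Rational(4459110407, 248346) ≈ 17955.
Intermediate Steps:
P = Rational(-190369, 248346) (P = Mul(190369, Pow(-248346, -1)) = Mul(190369, Rational(-1, 248346)) = Rational(-190369, 248346) ≈ -0.76655)
Add(Pow(Add(-53, -81), 2), P) = Add(Pow(Add(-53, -81), 2), Rational(-190369, 248346)) = Add(Pow(-134, 2), Rational(-190369, 248346)) = Add(17956, Rational(-190369, 248346)) = Rational(4459110407, 248346)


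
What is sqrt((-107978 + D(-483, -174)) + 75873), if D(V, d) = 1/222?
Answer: I*sqrt(1582262598)/222 ≈ 179.18*I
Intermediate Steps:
D(V, d) = 1/222
sqrt((-107978 + D(-483, -174)) + 75873) = sqrt((-107978 + 1/222) + 75873) = sqrt(-23971115/222 + 75873) = sqrt(-7127309/222) = I*sqrt(1582262598)/222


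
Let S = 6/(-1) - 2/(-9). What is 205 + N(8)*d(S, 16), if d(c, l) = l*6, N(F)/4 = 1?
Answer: 589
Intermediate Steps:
N(F) = 4 (N(F) = 4*1 = 4)
S = -52/9 (S = 6*(-1) - 2*(-⅑) = -6 + 2/9 = -52/9 ≈ -5.7778)
d(c, l) = 6*l
205 + N(8)*d(S, 16) = 205 + 4*(6*16) = 205 + 4*96 = 205 + 384 = 589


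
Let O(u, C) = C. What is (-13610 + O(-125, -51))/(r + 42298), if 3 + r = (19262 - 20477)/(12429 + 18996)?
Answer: -1506305/4663576 ≈ -0.32299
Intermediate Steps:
r = -6366/2095 (r = -3 + (19262 - 20477)/(12429 + 18996) = -3 - 1215/31425 = -3 - 1215*1/31425 = -3 - 81/2095 = -6366/2095 ≈ -3.0387)
(-13610 + O(-125, -51))/(r + 42298) = (-13610 - 51)/(-6366/2095 + 42298) = -13661/88607944/2095 = -13661*2095/88607944 = -1506305/4663576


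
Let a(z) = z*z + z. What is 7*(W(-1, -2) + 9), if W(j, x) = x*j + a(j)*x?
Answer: 77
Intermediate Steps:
a(z) = z + z² (a(z) = z² + z = z + z²)
W(j, x) = j*x + j*x*(1 + j) (W(j, x) = x*j + (j*(1 + j))*x = j*x + j*x*(1 + j))
7*(W(-1, -2) + 9) = 7*(-1*(-2)*(2 - 1) + 9) = 7*(-1*(-2)*1 + 9) = 7*(2 + 9) = 7*11 = 77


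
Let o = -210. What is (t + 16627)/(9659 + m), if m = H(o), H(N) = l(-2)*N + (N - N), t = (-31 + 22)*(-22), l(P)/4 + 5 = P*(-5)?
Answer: 16825/5459 ≈ 3.0821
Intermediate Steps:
l(P) = -20 - 20*P (l(P) = -20 + 4*(P*(-5)) = -20 + 4*(-5*P) = -20 - 20*P)
t = 198 (t = -9*(-22) = 198)
H(N) = 20*N (H(N) = (-20 - 20*(-2))*N + (N - N) = (-20 + 40)*N + 0 = 20*N + 0 = 20*N)
m = -4200 (m = 20*(-210) = -4200)
(t + 16627)/(9659 + m) = (198 + 16627)/(9659 - 4200) = 16825/5459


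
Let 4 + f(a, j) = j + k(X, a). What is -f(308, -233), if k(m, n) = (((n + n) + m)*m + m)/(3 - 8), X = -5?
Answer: -375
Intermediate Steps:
k(m, n) = -m/5 - m*(m + 2*n)/5 (k(m, n) = ((2*n + m)*m + m)/(-5) = ((m + 2*n)*m + m)*(-1/5) = (m*(m + 2*n) + m)*(-1/5) = (m + m*(m + 2*n))*(-1/5) = -m/5 - m*(m + 2*n)/5)
f(a, j) = -8 + j + 2*a (f(a, j) = -4 + (j - 1/5*(-5)*(1 - 5 + 2*a)) = -4 + (j - 1/5*(-5)*(-4 + 2*a)) = -4 + (j + (-4 + 2*a)) = -4 + (-4 + j + 2*a) = -8 + j + 2*a)
-f(308, -233) = -(-8 - 233 + 2*308) = -(-8 - 233 + 616) = -1*375 = -375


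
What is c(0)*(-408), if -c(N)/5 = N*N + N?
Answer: 0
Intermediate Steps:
c(N) = -5*N - 5*N**2 (c(N) = -5*(N*N + N) = -5*(N**2 + N) = -5*(N + N**2) = -5*N - 5*N**2)
c(0)*(-408) = -5*0*(1 + 0)*(-408) = -5*0*1*(-408) = 0*(-408) = 0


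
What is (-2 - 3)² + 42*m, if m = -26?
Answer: -1067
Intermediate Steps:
(-2 - 3)² + 42*m = (-2 - 3)² + 42*(-26) = (-5)² - 1092 = 25 - 1092 = -1067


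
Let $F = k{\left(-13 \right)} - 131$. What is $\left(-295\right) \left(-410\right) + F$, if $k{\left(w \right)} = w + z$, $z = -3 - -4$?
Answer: $120807$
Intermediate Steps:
$z = 1$ ($z = -3 + 4 = 1$)
$k{\left(w \right)} = 1 + w$ ($k{\left(w \right)} = w + 1 = 1 + w$)
$F = -143$ ($F = \left(1 - 13\right) - 131 = -12 - 131 = -143$)
$\left(-295\right) \left(-410\right) + F = \left(-295\right) \left(-410\right) - 143 = 120950 - 143 = 120807$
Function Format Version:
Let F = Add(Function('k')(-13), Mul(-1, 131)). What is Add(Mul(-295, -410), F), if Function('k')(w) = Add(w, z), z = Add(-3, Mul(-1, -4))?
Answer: 120807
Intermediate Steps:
z = 1 (z = Add(-3, 4) = 1)
Function('k')(w) = Add(1, w) (Function('k')(w) = Add(w, 1) = Add(1, w))
F = -143 (F = Add(Add(1, -13), Mul(-1, 131)) = Add(-12, -131) = -143)
Add(Mul(-295, -410), F) = Add(Mul(-295, -410), -143) = Add(120950, -143) = 120807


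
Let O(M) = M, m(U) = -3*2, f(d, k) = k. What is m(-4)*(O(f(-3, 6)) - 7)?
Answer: 6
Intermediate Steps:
m(U) = -6
m(-4)*(O(f(-3, 6)) - 7) = -6*(6 - 7) = -6*(-1) = 6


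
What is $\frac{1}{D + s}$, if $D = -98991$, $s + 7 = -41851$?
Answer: $- \frac{1}{140849} \approx -7.0998 \cdot 10^{-6}$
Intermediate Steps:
$s = -41858$ ($s = -7 - 41851 = -41858$)
$\frac{1}{D + s} = \frac{1}{-98991 - 41858} = \frac{1}{-140849} = - \frac{1}{140849}$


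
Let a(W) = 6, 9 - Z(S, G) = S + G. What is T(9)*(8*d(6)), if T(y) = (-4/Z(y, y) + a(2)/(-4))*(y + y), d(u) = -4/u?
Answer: 304/3 ≈ 101.33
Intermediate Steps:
Z(S, G) = 9 - G - S (Z(S, G) = 9 - (S + G) = 9 - (G + S) = 9 + (-G - S) = 9 - G - S)
T(y) = 2*y*(-3/2 - 4/(9 - 2*y)) (T(y) = (-4/(9 - y - y) + 6/(-4))*(y + y) = (-4/(9 - 2*y) + 6*(-¼))*(2*y) = (-4/(9 - 2*y) - 3/2)*(2*y) = (-3/2 - 4/(9 - 2*y))*(2*y) = 2*y*(-3/2 - 4/(9 - 2*y)))
T(9)*(8*d(6)) = (9*(35 - 6*9)/(-9 + 2*9))*(8*(-4/6)) = (9*(35 - 54)/(-9 + 18))*(8*(-4*⅙)) = (9*(-19)/9)*(8*(-⅔)) = (9*(⅑)*(-19))*(-16/3) = -19*(-16/3) = 304/3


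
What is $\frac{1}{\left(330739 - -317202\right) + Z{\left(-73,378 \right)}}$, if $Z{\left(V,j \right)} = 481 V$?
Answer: $\frac{1}{612828} \approx 1.6318 \cdot 10^{-6}$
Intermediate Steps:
$\frac{1}{\left(330739 - -317202\right) + Z{\left(-73,378 \right)}} = \frac{1}{\left(330739 - -317202\right) + 481 \left(-73\right)} = \frac{1}{\left(330739 + 317202\right) - 35113} = \frac{1}{647941 - 35113} = \frac{1}{612828}$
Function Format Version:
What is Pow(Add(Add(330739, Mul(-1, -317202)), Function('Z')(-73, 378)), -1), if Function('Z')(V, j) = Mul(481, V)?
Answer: Rational(1, 612828) ≈ 1.6318e-6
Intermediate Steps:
Pow(Add(Add(330739, Mul(-1, -317202)), Function('Z')(-73, 378)), -1) = Pow(Add(Add(330739, Mul(-1, -317202)), Mul(481, -73)), -1) = Pow(Add(Add(330739, 317202), -35113), -1) = Pow(Add(647941, -35113), -1) = Pow(612828, -1) = Rational(1, 612828)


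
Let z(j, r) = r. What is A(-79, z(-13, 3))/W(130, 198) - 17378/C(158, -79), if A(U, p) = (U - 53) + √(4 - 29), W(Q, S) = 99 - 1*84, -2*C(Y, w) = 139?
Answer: 167664/695 + I/3 ≈ 241.24 + 0.33333*I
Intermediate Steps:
C(Y, w) = -139/2 (C(Y, w) = -½*139 = -139/2)
W(Q, S) = 15 (W(Q, S) = 99 - 84 = 15)
A(U, p) = -53 + U + 5*I (A(U, p) = (-53 + U) + √(-25) = (-53 + U) + 5*I = -53 + U + 5*I)
A(-79, z(-13, 3))/W(130, 198) - 17378/C(158, -79) = (-53 - 79 + 5*I)/15 - 17378/(-139/2) = (-132 + 5*I)*(1/15) - 17378*(-2/139) = (-44/5 + I/3) + 34756/139 = 167664/695 + I/3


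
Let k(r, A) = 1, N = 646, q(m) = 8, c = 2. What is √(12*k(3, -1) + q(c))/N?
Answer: √5/323 ≈ 0.0069228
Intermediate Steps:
√(12*k(3, -1) + q(c))/N = √(12*1 + 8)/646 = √(12 + 8)*(1/646) = √20*(1/646) = (2*√5)*(1/646) = √5/323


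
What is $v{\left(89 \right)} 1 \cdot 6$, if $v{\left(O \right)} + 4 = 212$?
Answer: $1248$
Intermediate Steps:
$v{\left(O \right)} = 208$ ($v{\left(O \right)} = -4 + 212 = 208$)
$v{\left(89 \right)} 1 \cdot 6 = 208 \cdot 1 \cdot 6 = 208 \cdot 6 = 1248$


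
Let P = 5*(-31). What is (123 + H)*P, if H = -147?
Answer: 3720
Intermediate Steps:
P = -155
(123 + H)*P = (123 - 147)*(-155) = -24*(-155) = 3720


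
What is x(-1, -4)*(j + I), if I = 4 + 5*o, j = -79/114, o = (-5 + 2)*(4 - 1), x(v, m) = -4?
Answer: 9506/57 ≈ 166.77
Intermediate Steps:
o = -9 (o = -3*3 = -9)
j = -79/114 (j = -79*1/114 = -79/114 ≈ -0.69298)
I = -41 (I = 4 + 5*(-9) = 4 - 45 = -41)
x(-1, -4)*(j + I) = -4*(-79/114 - 41) = -4*(-4753/114) = 9506/57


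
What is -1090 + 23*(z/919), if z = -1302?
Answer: -1031656/919 ≈ -1122.6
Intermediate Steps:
-1090 + 23*(z/919) = -1090 + 23*(-1302/919) = -1090 - 29946/919 = -1031656/919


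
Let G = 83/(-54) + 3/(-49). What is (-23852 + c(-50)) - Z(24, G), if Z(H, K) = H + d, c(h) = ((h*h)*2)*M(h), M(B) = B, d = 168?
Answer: -274044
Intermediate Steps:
G = -4229/2646 (G = 83*(-1/54) + 3*(-1/49) = -83/54 - 3/49 = -4229/2646 ≈ -1.5983)
c(h) = 2*h**3 (c(h) = ((h*h)*2)*h = (h**2*2)*h = (2*h**2)*h = 2*h**3)
Z(H, K) = 168 + H (Z(H, K) = H + 168 = 168 + H)
(-23852 + c(-50)) - Z(24, G) = (-23852 + 2*(-50)**3) - (168 + 24) = (-23852 + 2*(-125000)) - 1*192 = (-23852 - 250000) - 192 = -273852 - 192 = -274044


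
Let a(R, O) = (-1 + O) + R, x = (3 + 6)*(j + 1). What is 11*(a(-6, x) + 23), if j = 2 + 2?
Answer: 671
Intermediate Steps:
j = 4
x = 45 (x = (3 + 6)*(4 + 1) = 9*5 = 45)
a(R, O) = -1 + O + R
11*(a(-6, x) + 23) = 11*((-1 + 45 - 6) + 23) = 11*(38 + 23) = 11*61 = 671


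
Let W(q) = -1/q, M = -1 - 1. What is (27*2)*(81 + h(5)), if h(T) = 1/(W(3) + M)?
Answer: 30456/7 ≈ 4350.9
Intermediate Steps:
M = -2
h(T) = -3/7 (h(T) = 1/(-1/3 - 2) = 1/(-7/3) = -3/7)
(27*2)*(81 + h(5)) = (27*2)*(81 - 3/7) = 54*(564/7) = 30456/7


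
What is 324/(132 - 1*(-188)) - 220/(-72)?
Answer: 2929/720 ≈ 4.0681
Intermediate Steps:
324/(132 - 1*(-188)) - 220/(-72) = 324/(132 + 188) - 220*(-1/72) = 324/320 + 55/18 = 324*(1/320) + 55/18 = 81/80 + 55/18 = 2929/720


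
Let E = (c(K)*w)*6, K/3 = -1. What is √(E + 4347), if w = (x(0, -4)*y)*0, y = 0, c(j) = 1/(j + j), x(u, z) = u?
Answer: 3*√483 ≈ 65.932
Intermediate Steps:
K = -3 (K = 3*(-1) = -3)
c(j) = 1/(2*j)
w = 0 (w = (0*0)*0 = 0*0 = 0)
E = 0 (E = (((½)/(-3))*0)*6 = (((½)*(-⅓))*0)*6 = -⅙*0*6 = 0*6 = 0)
√(E + 4347) = √(0 + 4347) = √4347 = 3*√483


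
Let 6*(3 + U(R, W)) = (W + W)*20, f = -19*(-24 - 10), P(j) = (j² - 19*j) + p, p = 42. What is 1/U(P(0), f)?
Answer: 3/12911 ≈ 0.00023236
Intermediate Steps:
P(j) = 42 + j² - 19*j (P(j) = (j² - 19*j) + 42 = 42 + j² - 19*j)
f = 646 (f = -19*(-34) = 646)
U(R, W) = -3 + 20*W/3 (U(R, W) = -3 + ((W + W)*20)/6 = -3 + ((2*W)*20)/6 = -3 + (40*W)/6 = -3 + 20*W/3)
1/U(P(0), f) = 1/(-3 + (20/3)*646) = 1/(-3 + 12920/3) = 1/(12911/3) = 3/12911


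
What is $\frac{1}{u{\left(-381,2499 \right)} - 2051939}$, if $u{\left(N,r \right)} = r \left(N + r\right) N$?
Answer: $- \frac{1}{2018639981} \approx -4.9538 \cdot 10^{-10}$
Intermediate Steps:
$u{\left(N,r \right)} = N r \left(N + r\right)$
$\frac{1}{u{\left(-381,2499 \right)} - 2051939} = \frac{1}{\left(-381\right) 2499 \left(-381 + 2499\right) - 2051939} = \frac{1}{\left(-381\right) 2499 \cdot 2118 - 2051939} = \frac{1}{-2016588042 - 2051939} = \frac{1}{-2018639981} = - \frac{1}{2018639981}$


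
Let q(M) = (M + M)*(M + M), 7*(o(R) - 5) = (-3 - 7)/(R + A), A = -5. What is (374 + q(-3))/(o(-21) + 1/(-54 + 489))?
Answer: 16229850/200191 ≈ 81.072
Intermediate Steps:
o(R) = 5 - 10/(7*(-5 + R)) (o(R) = 5 + ((-3 - 7)/(R - 5))/7 = 5 + (-10/(-5 + R))/7 = 5 - 10/(7*(-5 + R)))
q(M) = 4*M² (q(M) = (2*M)*(2*M) = 4*M²)
(374 + q(-3))/(o(-21) + 1/(-54 + 489)) = (374 + 4*(-3)²)/(5*(-37 + 7*(-21))/(7*(-5 - 21)) + 1/(-54 + 489)) = (374 + 4*9)/((5/7)*(-37 - 147)/(-26) + 1/435) = (374 + 36)/((5/7)*(-1/26)*(-184) + 1/435) = 410/(460/91 + 1/435) = 410/(200191/39585) = 410*(39585/200191) = 16229850/200191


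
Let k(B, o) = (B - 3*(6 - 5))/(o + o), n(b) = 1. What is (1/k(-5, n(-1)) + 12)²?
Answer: 2209/16 ≈ 138.06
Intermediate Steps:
k(B, o) = (-3 + B)/(2*o) (k(B, o) = (B - 3*1)/((2*o)) = (B - 3)*(1/(2*o)) = (-3 + B)*(1/(2*o)) = (-3 + B)/(2*o))
(1/k(-5, n(-1)) + 12)² = (1/((½)*(-3 - 5)/1) + 12)² = (1/((½)*1*(-8)) + 12)² = (1/(-4) + 12)² = (-¼ + 12)² = (47/4)² = 2209/16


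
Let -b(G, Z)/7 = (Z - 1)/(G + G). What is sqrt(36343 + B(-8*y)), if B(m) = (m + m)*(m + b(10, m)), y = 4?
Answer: sqrt(941295)/5 ≈ 194.04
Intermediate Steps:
b(G, Z) = -7*(-1 + Z)/(2*G) (b(G, Z) = -7*(Z - 1)/(G + G) = -7*(-1 + Z)/(2*G))
B(m) = 2*m*(7/20 + 13*m/20) (B(m) = (m + m)*(m + (7/2)*(1 - m)/10) = (2*m)*(m + (7/2)*(1/10)*(1 - m)) = (2*m)*(m + (7/20 - 7*m/20)) = (2*m)*(7/20 + 13*m/20) = 2*m*(7/20 + 13*m/20))
sqrt(36343 + B(-8*y)) = sqrt(36343 + (-8*4)*(7 + 13*(-8*4))/10) = sqrt(36343 + (1/10)*(-32)*(7 + 13*(-32))) = sqrt(36343 + (1/10)*(-32)*(7 - 416)) = sqrt(36343 + (1/10)*(-32)*(-409)) = sqrt(36343 + 6544/5) = sqrt(188259/5) = sqrt(941295)/5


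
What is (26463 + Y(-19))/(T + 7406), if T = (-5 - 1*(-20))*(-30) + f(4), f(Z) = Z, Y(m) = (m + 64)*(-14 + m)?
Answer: 4163/1160 ≈ 3.5888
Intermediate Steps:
Y(m) = (-14 + m)*(64 + m) (Y(m) = (64 + m)*(-14 + m) = (-14 + m)*(64 + m))
T = -446 (T = (-5 - 1*(-20))*(-30) + 4 = (-5 + 20)*(-30) + 4 = 15*(-30) + 4 = -450 + 4 = -446)
(26463 + Y(-19))/(T + 7406) = (26463 + (-896 + (-19)² + 50*(-19)))/(-446 + 7406) = (26463 + (-896 + 361 - 950))/6960 = (26463 - 1485)*(1/6960) = 24978*(1/6960) = 4163/1160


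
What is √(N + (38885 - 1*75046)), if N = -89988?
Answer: I*√126149 ≈ 355.17*I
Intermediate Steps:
√(N + (38885 - 1*75046)) = √(-89988 + (38885 - 1*75046)) = √(-89988 + (38885 - 75046)) = √(-89988 - 36161) = √(-126149) = I*√126149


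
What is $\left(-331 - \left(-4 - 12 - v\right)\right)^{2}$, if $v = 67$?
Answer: $61504$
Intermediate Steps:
$\left(-331 - \left(-4 - 12 - v\right)\right)^{2} = \left(-331 + \left(67 - \left(6 \left(-2\right) - 4\right)\right)\right)^{2} = \left(-331 + \left(67 - \left(-12 - 4\right)\right)\right)^{2} = \left(-331 + \left(67 - -16\right)\right)^{2} = \left(-331 + \left(67 + 16\right)\right)^{2} = \left(-331 + 83\right)^{2} = \left(-248\right)^{2} = 61504$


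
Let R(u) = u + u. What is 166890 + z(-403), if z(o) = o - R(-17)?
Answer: 166521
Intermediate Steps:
R(u) = 2*u
z(o) = 34 + o (z(o) = o - 2*(-17) = o - 1*(-34) = o + 34 = 34 + o)
166890 + z(-403) = 166890 + (34 - 403) = 166890 - 369 = 166521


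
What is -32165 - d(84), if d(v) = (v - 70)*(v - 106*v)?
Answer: 91315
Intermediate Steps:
d(v) = -105*v*(-70 + v) (d(v) = (-70 + v)*(-105*v) = -105*v*(-70 + v))
-32165 - d(84) = -32165 - 105*84*(70 - 1*84) = -32165 - 105*84*(70 - 84) = -32165 - 105*84*(-14) = -32165 - 1*(-123480) = -32165 + 123480 = 91315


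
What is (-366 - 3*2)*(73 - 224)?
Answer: 56172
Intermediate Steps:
(-366 - 3*2)*(73 - 224) = (-366 - 6)*(-151) = -372*(-151) = 56172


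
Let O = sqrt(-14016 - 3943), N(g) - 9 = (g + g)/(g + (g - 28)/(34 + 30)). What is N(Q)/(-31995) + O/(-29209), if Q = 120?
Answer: -7109/20722095 - I*sqrt(17959)/29209 ≈ -0.00034306 - 0.004588*I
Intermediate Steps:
N(g) = 9 + 2*g/(-7/16 + 65*g/64) (N(g) = 9 + (g + g)/(g + (g - 28)/(34 + 30)) = 9 + (2*g)/(g + (-28 + g)/64) = 9 + (2*g)/(g + (-28 + g)*(1/64)) = 9 + (2*g)/(g + (-7/16 + g/64)) = 9 + (2*g)/(-7/16 + 65*g/64) = 9 + 2*g/(-7/16 + 65*g/64))
O = I*sqrt(17959) (O = sqrt(-17959) = I*sqrt(17959) ≈ 134.01*I)
N(Q)/(-31995) + O/(-29209) = ((-252 + 713*120)/(-28 + 65*120))/(-31995) + (I*sqrt(17959))/(-29209) = ((-252 + 85560)/(-28 + 7800))*(-1/31995) + (I*sqrt(17959))*(-1/29209) = (85308/7772)*(-1/31995) - I*sqrt(17959)/29209 = ((1/7772)*85308)*(-1/31995) - I*sqrt(17959)/29209 = (21327/1943)*(-1/31995) - I*sqrt(17959)/29209 = -7109/20722095 - I*sqrt(17959)/29209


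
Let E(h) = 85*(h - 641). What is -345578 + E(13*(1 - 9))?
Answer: -408903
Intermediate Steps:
E(h) = -54485 + 85*h (E(h) = 85*(-641 + h) = -54485 + 85*h)
-345578 + E(13*(1 - 9)) = -345578 + (-54485 + 85*(13*(1 - 9))) = -345578 + (-54485 + 85*(13*(-8))) = -345578 + (-54485 + 85*(-104)) = -345578 + (-54485 - 8840) = -345578 - 63325 = -408903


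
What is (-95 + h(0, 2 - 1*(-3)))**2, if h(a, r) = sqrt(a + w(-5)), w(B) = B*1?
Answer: (95 - I*sqrt(5))**2 ≈ 9020.0 - 424.85*I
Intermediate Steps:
w(B) = B
h(a, r) = sqrt(-5 + a) (h(a, r) = sqrt(a - 5) = sqrt(-5 + a))
(-95 + h(0, 2 - 1*(-3)))**2 = (-95 + sqrt(-5 + 0))**2 = (-95 + sqrt(-5))**2 = (-95 + I*sqrt(5))**2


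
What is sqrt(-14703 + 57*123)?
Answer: 2*I*sqrt(1923) ≈ 87.704*I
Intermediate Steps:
sqrt(-14703 + 57*123) = sqrt(-14703 + 7011) = sqrt(-7692) = 2*I*sqrt(1923)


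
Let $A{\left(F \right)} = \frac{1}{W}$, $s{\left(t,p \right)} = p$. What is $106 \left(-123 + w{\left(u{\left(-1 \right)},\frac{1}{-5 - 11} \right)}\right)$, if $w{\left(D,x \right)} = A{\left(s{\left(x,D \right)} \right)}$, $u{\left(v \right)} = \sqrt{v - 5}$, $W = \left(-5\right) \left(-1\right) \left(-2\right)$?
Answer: $- \frac{65243}{5} \approx -13049.0$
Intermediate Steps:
$W = -10$ ($W = 5 \left(-2\right) = -10$)
$A{\left(F \right)} = - \frac{1}{10}$ ($A{\left(F \right)} = \frac{1}{-10} = - \frac{1}{10}$)
$u{\left(v \right)} = \sqrt{-5 + v}$
$w{\left(D,x \right)} = - \frac{1}{10}$
$106 \left(-123 + w{\left(u{\left(-1 \right)},\frac{1}{-5 - 11} \right)}\right) = 106 \left(-123 - \frac{1}{10}\right) = 106 \left(- \frac{1231}{10}\right) = - \frac{65243}{5}$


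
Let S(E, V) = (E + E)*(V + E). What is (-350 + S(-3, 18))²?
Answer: 193600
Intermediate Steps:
S(E, V) = 2*E*(E + V) (S(E, V) = (2*E)*(E + V) = 2*E*(E + V))
(-350 + S(-3, 18))² = (-350 + 2*(-3)*(-3 + 18))² = (-350 + 2*(-3)*15)² = (-350 - 90)² = (-440)² = 193600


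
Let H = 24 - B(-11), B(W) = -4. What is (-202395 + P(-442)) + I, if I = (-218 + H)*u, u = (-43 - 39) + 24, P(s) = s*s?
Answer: 3989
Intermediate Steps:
P(s) = s**2
u = -58 (u = -82 + 24 = -58)
H = 28 (H = 24 - 1*(-4) = 24 + 4 = 28)
I = 11020 (I = (-218 + 28)*(-58) = -190*(-58) = 11020)
(-202395 + P(-442)) + I = (-202395 + (-442)**2) + 11020 = (-202395 + 195364) + 11020 = -7031 + 11020 = 3989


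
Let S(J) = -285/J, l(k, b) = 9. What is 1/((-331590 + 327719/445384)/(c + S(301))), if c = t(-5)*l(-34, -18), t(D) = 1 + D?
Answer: 4953115464/44453050405141 ≈ 0.00011142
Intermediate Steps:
c = -36 (c = (1 - 5)*9 = -4*9 = -36)
1/((-331590 + 327719/445384)/(c + S(301))) = 1/((-331590 + 327719/445384)/(-36 - 285/301)) = 1/(-147684552841/(445384*(-11121/301))) = 1/(-147684552841/445384*(-301/11121)) = 1/(44453050405141/4953115464) = 4953115464/44453050405141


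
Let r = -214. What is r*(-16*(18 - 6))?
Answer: 41088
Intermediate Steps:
r*(-16*(18 - 6)) = -(-3424)*(18 - 6) = -(-3424)*12 = -214*(-192) = 41088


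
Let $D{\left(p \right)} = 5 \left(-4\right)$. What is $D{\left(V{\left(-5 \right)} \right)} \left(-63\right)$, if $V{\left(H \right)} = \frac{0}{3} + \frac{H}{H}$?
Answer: $1260$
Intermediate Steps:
$V{\left(H \right)} = 1$ ($V{\left(H \right)} = 0 \cdot \frac{1}{3} + 1 = 0 + 1 = 1$)
$D{\left(p \right)} = -20$
$D{\left(V{\left(-5 \right)} \right)} \left(-63\right) = \left(-20\right) \left(-63\right) = 1260$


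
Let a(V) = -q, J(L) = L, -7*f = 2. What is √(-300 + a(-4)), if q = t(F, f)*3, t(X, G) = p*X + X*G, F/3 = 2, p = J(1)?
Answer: I*√15330/7 ≈ 17.688*I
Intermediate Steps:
f = -2/7 (f = -⅐*2 = -2/7 ≈ -0.28571)
p = 1
F = 6 (F = 3*2 = 6)
t(X, G) = X + G*X (t(X, G) = 1*X + X*G = X + G*X)
q = 90/7 (q = (6*(1 - 2/7))*3 = (6*(5/7))*3 = (30/7)*3 = 90/7 ≈ 12.857)
a(V) = -90/7 (a(V) = -1*90/7 = -90/7)
√(-300 + a(-4)) = √(-300 - 90/7) = √(-2190/7) = I*√15330/7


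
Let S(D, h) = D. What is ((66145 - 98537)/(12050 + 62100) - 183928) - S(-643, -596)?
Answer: -6795307571/37075 ≈ -1.8329e+5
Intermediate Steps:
((66145 - 98537)/(12050 + 62100) - 183928) - S(-643, -596) = ((66145 - 98537)/(12050 + 62100) - 183928) - 1*(-643) = (-32392/74150 - 183928) + 643 = (-32392*1/74150 - 183928) + 643 = (-16196/37075 - 183928) + 643 = -6819146796/37075 + 643 = -6795307571/37075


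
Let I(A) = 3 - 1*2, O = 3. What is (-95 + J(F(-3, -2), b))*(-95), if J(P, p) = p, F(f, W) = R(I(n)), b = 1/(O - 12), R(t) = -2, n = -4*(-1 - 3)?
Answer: 81320/9 ≈ 9035.6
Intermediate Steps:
n = 16 (n = -4*(-4) = 16)
I(A) = 1 (I(A) = 3 - 2 = 1)
b = -⅑ (b = 1/(3 - 12) = 1/(-9) = -⅑ ≈ -0.11111)
F(f, W) = -2
(-95 + J(F(-3, -2), b))*(-95) = (-95 - ⅑)*(-95) = -856/9*(-95) = 81320/9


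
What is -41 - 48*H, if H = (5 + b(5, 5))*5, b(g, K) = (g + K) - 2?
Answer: -3161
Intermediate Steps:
b(g, K) = -2 + K + g (b(g, K) = (K + g) - 2 = -2 + K + g)
H = 65 (H = (5 + (-2 + 5 + 5))*5 = (5 + 8)*5 = 13*5 = 65)
-41 - 48*H = -41 - 48*65 = -41 - 3120 = -3161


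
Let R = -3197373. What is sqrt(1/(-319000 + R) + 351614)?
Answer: sqrt(4347664591118891833)/3516373 ≈ 592.97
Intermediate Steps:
sqrt(1/(-319000 + R) + 351614) = sqrt(1/(-319000 - 3197373) + 351614) = sqrt(1/(-3516373) + 351614) = sqrt(-1/3516373 + 351614) = sqrt(1236405976021/3516373) = sqrt(4347664591118891833)/3516373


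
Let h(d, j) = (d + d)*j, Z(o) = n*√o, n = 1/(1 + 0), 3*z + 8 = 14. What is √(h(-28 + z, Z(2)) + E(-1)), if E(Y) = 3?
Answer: √(3 - 52*√2) ≈ 8.3988*I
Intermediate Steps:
z = 2 (z = -8/3 + (⅓)*14 = -8/3 + 14/3 = 2)
n = 1 (n = 1/1 = 1)
Z(o) = √o (Z(o) = 1*√o = √o)
h(d, j) = 2*d*j (h(d, j) = (2*d)*j = 2*d*j)
√(h(-28 + z, Z(2)) + E(-1)) = √(2*(-28 + 2)*√2 + 3) = √(2*(-26)*√2 + 3) = √(-52*√2 + 3) = √(3 - 52*√2)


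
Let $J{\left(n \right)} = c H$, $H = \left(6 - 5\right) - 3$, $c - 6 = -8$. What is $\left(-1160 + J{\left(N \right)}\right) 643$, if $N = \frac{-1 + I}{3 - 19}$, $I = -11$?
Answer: $-743308$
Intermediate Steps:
$c = -2$ ($c = 6 - 8 = -2$)
$H = -2$ ($H = 1 - 3 = -2$)
$N = \frac{3}{4}$ ($N = \frac{-1 - 11}{3 - 19} = - \frac{12}{-16} = \left(-12\right) \left(- \frac{1}{16}\right) = \frac{3}{4} \approx 0.75$)
$J{\left(n \right)} = 4$ ($J{\left(n \right)} = \left(-2\right) \left(-2\right) = 4$)
$\left(-1160 + J{\left(N \right)}\right) 643 = \left(-1160 + 4\right) 643 = \left(-1156\right) 643 = -743308$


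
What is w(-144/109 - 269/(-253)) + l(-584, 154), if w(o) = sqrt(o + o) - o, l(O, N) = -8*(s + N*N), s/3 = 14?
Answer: -5241387817/27577 + I*sqrt(392200094)/27577 ≈ -1.9006e+5 + 0.71814*I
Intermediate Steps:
s = 42 (s = 3*14 = 42)
l(O, N) = -336 - 8*N**2 (l(O, N) = -8*(42 + N*N) = -8*(42 + N**2) = -336 - 8*N**2)
w(o) = -o + sqrt(2)*sqrt(o) (w(o) = sqrt(2*o) - o = sqrt(2)*sqrt(o) - o = -o + sqrt(2)*sqrt(o))
w(-144/109 - 269/(-253)) + l(-584, 154) = (-(-144/109 - 269/(-253)) + sqrt(2)*sqrt(-144/109 - 269/(-253))) + (-336 - 8*154**2) = (-(-144*1/109 - 269*(-1/253)) + sqrt(2)*sqrt(-144*1/109 - 269*(-1/253))) + (-336 - 8*23716) = (-(-144/109 + 269/253) + sqrt(2)*sqrt(-144/109 + 269/253)) + (-336 - 189728) = (-1*(-7111/27577) + sqrt(2)*sqrt(-7111/27577)) - 190064 = (7111/27577 + sqrt(2)*(I*sqrt(196100047)/27577)) - 190064 = (7111/27577 + I*sqrt(392200094)/27577) - 190064 = -5241387817/27577 + I*sqrt(392200094)/27577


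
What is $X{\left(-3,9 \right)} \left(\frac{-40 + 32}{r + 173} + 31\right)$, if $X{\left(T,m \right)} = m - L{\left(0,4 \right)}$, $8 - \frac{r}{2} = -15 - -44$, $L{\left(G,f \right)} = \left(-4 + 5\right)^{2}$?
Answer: $\frac{32424}{131} \approx 247.51$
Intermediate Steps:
$L{\left(G,f \right)} = 1$ ($L{\left(G,f \right)} = 1^{2} = 1$)
$r = -42$ ($r = 16 - 2 \left(-15 - -44\right) = 16 - 2 \left(-15 + 44\right) = 16 - 58 = -42$)
$X{\left(T,m \right)} = -1 + m$ ($X{\left(T,m \right)} = m - 1 = -1 + m$)
$X{\left(-3,9 \right)} \left(\frac{-40 + 32}{r + 173} + 31\right) = \left(-1 + 9\right) \left(\frac{-40 + 32}{-42 + 173} + 31\right) = 8 \left(- \frac{8}{131} + 31\right) = 8 \cdot \frac{4053}{131} = \frac{32424}{131}$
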